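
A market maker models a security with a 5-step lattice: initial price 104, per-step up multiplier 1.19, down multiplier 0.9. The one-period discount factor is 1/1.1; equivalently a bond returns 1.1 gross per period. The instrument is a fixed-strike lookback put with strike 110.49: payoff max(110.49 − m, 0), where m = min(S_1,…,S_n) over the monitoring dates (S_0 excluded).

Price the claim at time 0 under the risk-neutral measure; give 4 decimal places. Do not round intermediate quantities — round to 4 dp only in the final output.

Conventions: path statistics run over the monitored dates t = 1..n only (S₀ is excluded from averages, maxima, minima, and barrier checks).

price = 4.7597

Risk-neutral up-probability p* = (R−d)/(u−d) = (1.1−0.9)/(1.19−0.9) = 0.6897; the claim prices as the p*-weighted sum of path payoffs discounted by R^5.
Enumerate all 2^5 = 32 price paths (U = up ×1.19, D = down ×0.9); each path with k up-moves has probability p*^k·(1−p*)^(5−k).
DDDDD: m=61.4110, payoff=49.0790, prob=0.002879
UDDDD: m=81.1989, payoff=29.2911, prob=0.006397
DUDDD: m=81.1989, payoff=29.2911, prob=0.006397
UUDDD: m=107.3630, payoff=3.1270, prob=0.014217
DDUDD: m=81.1989, payoff=29.2911, prob=0.006397
UDUDD: m=107.3630, payoff=3.1270, prob=0.014217
DUUDD: m=93.6000, payoff=16.8900, prob=0.014217
UUUDD: m=123.7600, payoff=0.0000, prob=0.031593
DDDUD: m=75.8160, payoff=34.6740, prob=0.006397
UDDUD: m=100.2456, payoff=10.2444, prob=0.014217
DUDUD: m=93.6000, payoff=16.8900, prob=0.014217
UUDUD: m=123.7600, payoff=0.0000, prob=0.031593
DDUUD: m=84.2400, payoff=26.2500, prob=0.014217
UDUUD: m=111.3840, payoff=0.0000, prob=0.031593
DUUUD: m=93.6000, payoff=16.8900, prob=0.031593
UUUUD: m=123.7600, payoff=0.0000, prob=0.070206
DDDDU: m=68.2344, payoff=42.2556, prob=0.006397
UDDDU: m=90.2210, payoff=20.2690, prob=0.014217
DUDDU: m=90.2210, payoff=20.2690, prob=0.014217
UUDDU: m=119.2923, payoff=0.0000, prob=0.031593
DDUDU: m=84.2400, payoff=26.2500, prob=0.014217
UDUDU: m=111.3840, payoff=0.0000, prob=0.031593
DUUDU: m=93.6000, payoff=16.8900, prob=0.031593
UUUDU: m=123.7600, payoff=0.0000, prob=0.070206
DDDUU: m=75.8160, payoff=34.6740, prob=0.014217
UDDUU: m=100.2456, payoff=10.2444, prob=0.031593
DUDUU: m=93.6000, payoff=16.8900, prob=0.031593
UUDUU: m=123.7600, payoff=0.0000, prob=0.070206
DDUUU: m=84.2400, payoff=26.2500, prob=0.031593
UDUUU: m=111.3840, payoff=0.0000, prob=0.070206
DUUUU: m=93.6000, payoff=16.8900, prob=0.070206
UUUUU: m=123.7600, payoff=0.0000, prob=0.156013
Price = Σ prob·payoff / R^5 = 7.665567 / 1.610510 = 4.7597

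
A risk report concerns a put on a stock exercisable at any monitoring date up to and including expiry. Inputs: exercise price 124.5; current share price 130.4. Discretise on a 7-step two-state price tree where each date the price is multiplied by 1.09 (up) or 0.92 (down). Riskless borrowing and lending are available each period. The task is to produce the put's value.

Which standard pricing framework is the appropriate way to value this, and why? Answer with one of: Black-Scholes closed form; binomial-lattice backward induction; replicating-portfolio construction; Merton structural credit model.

Key observation: the exercise right at every one of the 7 steps is what matters: each node needs max(124.5 − S, continuation), which only the stepwise tree valuation starting from spot 130.4 delivers.

framework: binomial-lattice backward induction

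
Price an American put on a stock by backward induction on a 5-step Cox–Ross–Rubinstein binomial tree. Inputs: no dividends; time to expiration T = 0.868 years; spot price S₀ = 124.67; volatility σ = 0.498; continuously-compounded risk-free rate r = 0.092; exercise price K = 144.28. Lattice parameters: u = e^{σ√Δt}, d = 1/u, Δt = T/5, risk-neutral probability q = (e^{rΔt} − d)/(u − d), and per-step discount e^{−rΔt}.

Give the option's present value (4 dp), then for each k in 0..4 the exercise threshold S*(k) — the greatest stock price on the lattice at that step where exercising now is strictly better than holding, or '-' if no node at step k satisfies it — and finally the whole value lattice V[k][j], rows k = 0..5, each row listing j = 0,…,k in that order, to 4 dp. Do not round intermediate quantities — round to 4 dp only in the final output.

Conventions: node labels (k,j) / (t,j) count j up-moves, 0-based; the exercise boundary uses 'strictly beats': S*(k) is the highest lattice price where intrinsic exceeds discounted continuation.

Δt=0.17360, u=1.23059, d=0.81262, q=0.48683, disc=e^(-rΔt)=0.98416
k=5 terminal: V=max(K-S,0) → 100.1030 77.3806 42.9708 0.0000 0.0000 0.0000
k=4: j=0 S=54.3637 intr=89.9163 cont=87.6303 V=89.9163[EX]; j=1 S=82.3257 intr=61.9543 cont=59.6683 V=61.9543[EX]; j=2 S=124.6700 intr=19.6100 cont=21.7020 V=21.7020[hold]; j=3 S=188.7941 intr=0.0000 cont=0.0000 V=0.0000[hold]; j=4 S=285.9005 intr=0.0000 cont=0.0000 V=0.0000[hold]  S*(4)=82.3257
k=3: j=0 S=66.8994 intr=77.3806 cont=75.0946 V=77.3806[EX]; j=1 S=101.3092 intr=42.9708 cont=41.6871 V=42.9708[EX]; j=2 S=153.4176 intr=0.0000 cont=10.9603 V=10.9603[hold]; j=3 S=232.3280 intr=0.0000 cont=0.0000 V=0.0000[hold]  S*(3)=101.3092
k=2: j=0 S=82.3257 intr=61.9543 cont=59.6683 V=61.9543[EX]; j=1 S=124.6700 intr=19.6100 cont=26.9532 V=26.9532[hold]; j=2 S=188.7941 intr=0.0000 cont=5.5354 V=5.5354[hold]  S*(2)=82.3257
k=1: j=0 S=101.3092 intr=42.9708 cont=44.2031 V=44.2031[hold]; j=1 S=153.4176 intr=0.0000 cont=16.2645 V=16.2645[hold]  S*(1)=-
k=0: j=0 S=124.6700 intr=19.6100 cont=30.1169 V=30.1169[hold]  S*(0)=-

price = 30.1169
boundary = - - 82.3257 101.3092 82.3257
tree:
30.1169
44.2031 16.2645
61.9543 26.9532 5.5354
77.3806 42.9708 10.9603 0.0000
89.9163 61.9543 21.7020 0.0000 0.0000
100.1030 77.3806 42.9708 0.0000 0.0000 0.0000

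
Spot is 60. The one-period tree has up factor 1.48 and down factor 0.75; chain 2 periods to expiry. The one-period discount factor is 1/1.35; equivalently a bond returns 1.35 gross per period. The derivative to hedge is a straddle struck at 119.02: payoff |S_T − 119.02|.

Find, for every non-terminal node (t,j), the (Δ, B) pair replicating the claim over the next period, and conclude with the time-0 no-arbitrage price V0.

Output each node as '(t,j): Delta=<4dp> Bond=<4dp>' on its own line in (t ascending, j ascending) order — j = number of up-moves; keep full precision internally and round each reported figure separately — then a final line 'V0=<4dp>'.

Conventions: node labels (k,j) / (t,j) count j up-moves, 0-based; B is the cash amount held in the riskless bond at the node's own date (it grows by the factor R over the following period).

(0,0): Delta=-0.6552 Bond=53.8114
(1,0): Delta=-1.0000 Bond=88.1630
(1,1): Delta=-0.6173 Bond=69.2832
V0=14.5015

The replicating-portfolio and risk-neutral prices coincide; use p* = (1.35−0.75)/(1.48−0.75) = 0.8219 for the latter.
Terminal payoffs: V(2,0)=85.2700, V(2,1)=52.4200, V(2,2)=12.4040
(1,0): S=45.0000. Δ = (V_up−V_dn)/(S_up−S_dn) = (52.4200−85.2700)/(66.6000−33.7500) = -1.0000. V = [p*·52.4200 + (1−p*)·85.2700]/1.35 = 43.1630. B = V − Δ·S = 88.1630.
(1,1): S=88.8000. Δ = (V_up−V_dn)/(S_up−S_dn) = (12.4040−52.4200)/(131.4240−66.6000) = -0.6173. V = [p*·12.4040 + (1−p*)·52.4200]/1.35 = 14.4668. B = V − Δ·S = 69.2832.
(0,0): S=60.0000. Δ = (V_up−V_dn)/(S_up−S_dn) = (14.4668−43.1630)/(88.8000−45.0000) = -0.6552. V = [p*·14.4668 + (1−p*)·43.1630]/1.35 = 14.5015. B = V − Δ·S = 53.8114.
Sanity check at the root: Δ(0,0)·S0 + B(0,0) reproduces V0 = 14.5015.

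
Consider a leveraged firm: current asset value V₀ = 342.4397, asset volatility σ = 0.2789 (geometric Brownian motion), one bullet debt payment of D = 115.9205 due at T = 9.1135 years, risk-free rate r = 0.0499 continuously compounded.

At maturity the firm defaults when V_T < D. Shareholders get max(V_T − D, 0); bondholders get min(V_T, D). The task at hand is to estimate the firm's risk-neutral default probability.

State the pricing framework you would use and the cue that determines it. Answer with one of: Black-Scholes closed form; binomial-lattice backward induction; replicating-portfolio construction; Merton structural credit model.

Key observation: the data describe a firm's assets (V₀ = 342.4397, GBM) and a single zero-coupon debt of face 115.9205, so credit quantities follow from equity-as-call in the structural model.

framework: Merton structural credit model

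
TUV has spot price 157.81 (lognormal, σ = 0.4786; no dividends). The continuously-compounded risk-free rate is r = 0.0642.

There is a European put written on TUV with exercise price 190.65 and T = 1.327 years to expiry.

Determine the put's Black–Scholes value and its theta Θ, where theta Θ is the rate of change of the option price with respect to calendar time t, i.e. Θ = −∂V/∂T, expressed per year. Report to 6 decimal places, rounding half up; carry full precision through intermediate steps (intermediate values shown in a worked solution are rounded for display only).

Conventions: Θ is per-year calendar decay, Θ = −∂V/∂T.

price = 45.408743
Θ = -5.400011

σ√T = 0.4786·√1.327 = 0.551326
d₁ = (ln(S/K) + (r+σ²/2)T) / (σ√T) = (ln(157.81/190.65) + (0.0642+0.4786²/2)·1.327) / 0.551326 = (-0.189048 + 0.237173) / 0.551326 = 0.087291
d₂ = d₁ − σ√T = 0.087291 − 0.551326 = -0.464034
e^{−rT} = 0.918335
N(−d₁) = 0.465220,  N(−d₂) = 0.678688
Put price V = K·e^{−rT}·N(−d₂) − S·N(−d₁) = 118.825118 − 73.416375 = 45.408743
φ(d₁) = (1/√(2π))·e^{−d₁²/2} = 0.397425
Θ = −S·φ(d₁)·σ/(2√T) + r·K·e^{−rT}·N(−d₂) = −13.028584 + 7.628573 = -5.400011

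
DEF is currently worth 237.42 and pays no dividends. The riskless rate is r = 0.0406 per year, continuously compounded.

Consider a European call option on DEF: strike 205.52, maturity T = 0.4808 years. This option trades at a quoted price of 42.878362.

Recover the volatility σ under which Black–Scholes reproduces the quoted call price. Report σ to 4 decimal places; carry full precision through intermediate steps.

sigma = 0.3315

At σ = 0.3315 the Black–Scholes value reproduces the quote:
σ√T = 0.3315·√0.4808 = 0.229861
d₁ = (ln(S/K) + (r+σ²/2)T) / (σ√T) = (ln(237.42/205.52) + (0.0406+0.3315²/2)·0.4808) / 0.229861 = (0.144287 + 0.045939) / 0.229861 = 0.827569
d₂ = d₁ − σ√T = 0.827569 − 0.229861 = 0.597707
e^{−rT} = 0.980669
N(d₁) = 0.796043,  N(d₂) = 0.724982
V = S·N(d₁) − K·e^{−rT}·N(d₂) = 188.996426 − 146.118064 = 42.878362 (matching the quote); vega is positive throughout, so no other σ reproduces this price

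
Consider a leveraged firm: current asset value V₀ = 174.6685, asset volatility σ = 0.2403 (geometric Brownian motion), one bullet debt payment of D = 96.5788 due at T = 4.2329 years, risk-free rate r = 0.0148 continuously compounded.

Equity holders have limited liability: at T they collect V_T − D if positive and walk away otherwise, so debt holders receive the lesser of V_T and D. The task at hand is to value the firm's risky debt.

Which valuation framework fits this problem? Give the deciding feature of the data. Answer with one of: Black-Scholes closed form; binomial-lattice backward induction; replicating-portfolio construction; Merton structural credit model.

framework: Merton structural credit model

Key observation: the data describe a firm's assets (V₀ = 174.6685, GBM) and a single zero-coupon debt of face 96.5788, so credit quantities follow from equity-as-call in the structural model.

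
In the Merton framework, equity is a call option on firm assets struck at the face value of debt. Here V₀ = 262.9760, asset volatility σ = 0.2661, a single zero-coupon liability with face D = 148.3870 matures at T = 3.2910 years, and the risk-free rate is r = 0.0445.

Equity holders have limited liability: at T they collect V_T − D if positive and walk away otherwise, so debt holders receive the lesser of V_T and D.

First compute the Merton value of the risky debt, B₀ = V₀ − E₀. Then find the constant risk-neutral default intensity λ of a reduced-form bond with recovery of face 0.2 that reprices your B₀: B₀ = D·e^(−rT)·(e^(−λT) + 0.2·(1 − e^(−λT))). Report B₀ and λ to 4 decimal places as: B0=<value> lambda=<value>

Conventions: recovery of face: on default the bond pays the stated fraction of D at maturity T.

Equity is a call on the firm's assets struck at D = 148.3870:
d₁ = [ln(V₀/D) + (r + σ²/2)T] / (σ√T)
   = [ln(262.9760/148.3870) + (0.0445 + 0.5·0.2661²)·3.2910] / (0.2661·√3.2910)
   = [0.572239 + 0.262966] / 0.482735 = 1.730152
d₂ = d₁ − σ√T = 1.730152 − 0.482735 = 1.247417
N(d₁) = 0.958198,  N(d₂) = 0.893878,  e^(−rT) = 0.863769
E₀ = V₀·N(d₁) − D·e^(−rT)·N(d₂)
   = 262.9760·0.958198 − 148.3870·0.863769·0.893878 = 137.412976
B₀ = V₀ − E₀ = 262.9760 − 137.412976 = 125.563024
e^(−λT) = (B₀·e^(rT)/D − 0.2)/(1 − 0.2) = (125.5630·1.157716/148.3870 − 0.2)/0.8 = 0.97455431
λ = −ln(0.97455431)/3.2910 = 0.007832

B0=125.5630 lambda=0.0078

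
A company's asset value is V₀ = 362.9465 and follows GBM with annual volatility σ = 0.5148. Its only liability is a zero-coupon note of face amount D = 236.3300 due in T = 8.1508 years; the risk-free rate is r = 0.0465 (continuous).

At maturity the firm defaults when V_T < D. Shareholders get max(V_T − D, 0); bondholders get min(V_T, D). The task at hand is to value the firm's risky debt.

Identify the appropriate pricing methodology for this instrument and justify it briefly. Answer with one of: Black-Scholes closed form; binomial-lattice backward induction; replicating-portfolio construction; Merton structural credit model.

framework: Merton structural credit model

Key observation: the asked-for credit quantity lives on the firm's capital structure — asset value, asset volatility, debt face 236.3300 — which is the structural model's domain.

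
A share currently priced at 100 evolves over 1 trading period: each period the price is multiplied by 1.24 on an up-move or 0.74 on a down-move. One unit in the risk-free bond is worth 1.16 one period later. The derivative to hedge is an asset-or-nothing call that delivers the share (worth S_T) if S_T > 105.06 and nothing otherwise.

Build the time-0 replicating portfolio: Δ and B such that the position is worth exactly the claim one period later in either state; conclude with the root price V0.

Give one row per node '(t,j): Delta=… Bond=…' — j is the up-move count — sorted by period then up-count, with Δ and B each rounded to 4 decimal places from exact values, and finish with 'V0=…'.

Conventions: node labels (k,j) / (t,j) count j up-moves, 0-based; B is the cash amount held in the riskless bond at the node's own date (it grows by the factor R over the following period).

(0,0): Delta=2.4800 Bond=-158.2069
V0=89.7931

Risk-neutral probability p* = (R−d)/(u−d) = (1.16−0.74)/(1.24−0.74) = 0.8400.
Payoffs at expiry: V(1,0)=0.0000, V(1,1)=124.0000
(0,0): S=100.0000. Δ = (V_up−V_dn)/(S_up−S_dn) = (124.0000−0.0000)/(124.0000−74.0000) = 2.4800. V = [p*·124.0000 + (1−p*)·0.0000]/1.16 = 89.7931. B = V − Δ·S = -158.2069.
As a check, the time-0 holding Δ(0,0)·S0 + B(0,0) comes to 89.7931 — exactly V0.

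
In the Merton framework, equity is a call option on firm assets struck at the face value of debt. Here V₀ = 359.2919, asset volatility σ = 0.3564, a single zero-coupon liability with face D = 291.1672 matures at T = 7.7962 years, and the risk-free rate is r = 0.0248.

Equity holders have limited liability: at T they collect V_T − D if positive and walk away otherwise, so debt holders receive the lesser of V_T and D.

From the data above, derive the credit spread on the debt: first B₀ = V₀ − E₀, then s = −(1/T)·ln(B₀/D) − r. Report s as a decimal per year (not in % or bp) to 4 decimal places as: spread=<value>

spread=0.0390

Apply the equity-as-call identities (strike 291.1672, horizon 7.7962 years):
d₁ = [ln(V₀/D) + (r + σ²/2)T] / (σ√T)
   = [ln(359.2919/291.1672) + (0.0248 + 0.5·0.3564²)·7.7962] / (0.3564·√7.7962)
   = [0.210237 + 0.688486] / 0.995129 = 0.903123
d₂ = d₁ − σ√T = 0.903123 − 0.995129 = -0.092005
N(d₁) = 0.816770,  N(d₂) = 0.463347,  e^(−rT) = 0.824197
E₀ = V₀·N(d₁) − D·e^(−rT)·N(d₂)
   = 359.2919·0.816770 − 291.1672·0.824197·0.463347 = 182.265173
B₀ = V₀ − E₀ = 359.2919 − 182.265173 = 177.026727
spread = −(1/T)·ln(B₀/D) − r = −(1/7.7962)·ln(177.026727/291.1672) − 0.0248 = 0.03902558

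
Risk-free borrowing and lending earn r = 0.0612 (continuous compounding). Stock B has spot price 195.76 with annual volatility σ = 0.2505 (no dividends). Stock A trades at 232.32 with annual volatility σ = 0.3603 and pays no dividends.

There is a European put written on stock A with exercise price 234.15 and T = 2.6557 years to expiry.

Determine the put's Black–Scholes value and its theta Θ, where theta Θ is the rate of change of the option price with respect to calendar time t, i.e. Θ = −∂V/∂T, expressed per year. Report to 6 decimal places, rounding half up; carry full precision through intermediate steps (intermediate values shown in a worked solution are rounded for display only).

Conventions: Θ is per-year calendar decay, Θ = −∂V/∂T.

σ√T = 0.3603·√2.6557 = 0.587156
d₁ = (ln(S/K) + (r+σ²/2)T) / (σ√T) = (ln(232.32/234.15) + (0.0612+0.3603²/2)·2.6557) / 0.587156 = (-0.007846 + 0.334905) / 0.587156 = 0.557022
d₂ = d₁ − σ√T = 0.557022 − 0.587156 = -0.030134
e^{−rT} = 0.849992
N(−d₁) = 0.288756,  N(−d₂) = 0.512020
Put price V = K·e^{−rT}·N(−d₂) − S·N(−d₁) = 101.905071 − 67.083851 = 34.821221
φ(d₁) = (1/√(2π))·e^{−d₁²/2} = 0.341614
Θ = −S·φ(d₁)·σ/(2√T) + r·K·e^{−rT}·N(−d₂) = −8.773369 + 6.236590 = -2.536779

price = 34.821221
Θ = -2.536779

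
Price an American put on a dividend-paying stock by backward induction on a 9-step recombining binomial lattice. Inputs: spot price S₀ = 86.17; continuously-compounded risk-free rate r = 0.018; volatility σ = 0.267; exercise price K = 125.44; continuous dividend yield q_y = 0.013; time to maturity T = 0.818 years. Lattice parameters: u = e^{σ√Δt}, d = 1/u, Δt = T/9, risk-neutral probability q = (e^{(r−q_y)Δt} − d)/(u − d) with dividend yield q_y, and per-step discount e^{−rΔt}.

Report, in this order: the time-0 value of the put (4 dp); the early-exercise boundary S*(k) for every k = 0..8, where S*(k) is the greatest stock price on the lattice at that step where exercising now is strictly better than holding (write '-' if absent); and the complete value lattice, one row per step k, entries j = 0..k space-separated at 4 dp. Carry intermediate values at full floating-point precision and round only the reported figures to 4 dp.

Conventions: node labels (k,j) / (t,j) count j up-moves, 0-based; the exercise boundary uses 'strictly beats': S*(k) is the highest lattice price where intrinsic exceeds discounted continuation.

price = 39.5042
boundary = - 79.5056 73.3566 79.5056 86.1700 79.5056 86.1700 93.3930 101.2215
tree:
39.5042
45.9344 32.7473
52.0834 39.3238 25.8106
57.7568 45.9344 32.3730 18.8656
62.9914 52.0834 39.2700 25.0917 12.2573
67.8212 57.7568 45.9344 32.0712 17.6972 6.4693
72.2774 62.9914 52.0834 39.2700 24.4653 10.5042 2.1673
76.3890 67.8212 57.7568 45.9344 32.0470 16.4235 4.1965 0.0000
80.1826 72.2774 62.9914 52.0834 39.2700 24.2185 8.1257 0.0000 0.0000
83.6828 76.3890 67.8212 57.7568 45.9344 32.0470 15.7338 0.0000 0.0000 0.0000

Δt=0.09089, u=1.08382, d=0.92266, q=0.48271, disc=e^(-rΔt)=0.99837
k=9 terminal: V=max(K-S,0) → 83.6828 76.3890 67.8212 57.7568 45.9344 32.0470 15.7338 0.0000 0.0000 0.0000
k=8: j=0 S=45.2574 intr=80.1826 cont=80.0310 V=80.1826[EX]; j=1 S=53.1626 intr=72.2774 cont=72.1352 V=72.2774[EX]; j=2 S=62.4486 intr=62.9914 cont=62.8601 V=62.9914[EX]; j=3 S=73.3566 intr=52.0834 cont=51.9649 V=52.0834[EX]; j=4 S=86.1700 intr=39.2700 cont=39.1667 V=39.2700[EX]; j=5 S=101.2215 intr=24.2185 cont=24.1330 V=24.2185[EX]; j=6 S=118.9021 intr=6.5379 cont=8.1257 V=8.1257[hold]; j=7 S=139.6710 intr=0.0000 cont=0.0000 V=0.0000[hold]; j=8 S=164.0676 intr=0.0000 cont=0.0000 V=0.0000[hold]  S*(8)=101.2215
k=7: j=0 S=49.0510 intr=76.3890 cont=76.2419 V=76.3890[EX]; j=1 S=57.6188 intr=67.8212 cont=67.6842 V=67.8212[EX]; j=2 S=67.6832 intr=57.7568 cont=57.6316 V=57.7568[EX]; j=3 S=79.5056 intr=45.9344 cont=45.8232 V=45.9344[EX]; j=4 S=93.3930 intr=32.0470 cont=31.9522 V=32.0470[EX]; j=5 S=109.7062 intr=15.7338 cont=16.4235 V=16.4235[hold]; j=6 S=128.8688 intr=0.0000 cont=4.1965 V=4.1965[hold]; j=7 S=151.3786 intr=0.0000 cont=0.0000 V=0.0000[hold]  S*(7)=93.3930
k=6: j=0 S=53.1626 intr=72.2774 cont=72.1352 V=72.2774[EX]; j=1 S=62.4486 intr=62.9914 cont=62.8601 V=62.9914[EX]; j=2 S=73.3566 intr=52.0834 cont=51.9649 V=52.0834[EX]; j=3 S=86.1700 intr=39.2700 cont=39.1667 V=39.2700[EX]; j=4 S=101.2215 intr=24.2185 cont=24.4653 V=24.4653[hold]; j=5 S=118.9021 intr=6.5379 cont=10.5042 V=10.5042[hold]; j=6 S=139.6710 intr=0.0000 cont=2.1673 V=2.1673[hold]  S*(6)=86.1700
k=5: j=0 S=57.6188 intr=67.8212 cont=67.6842 V=67.8212[EX]; j=1 S=67.6832 intr=57.7568 cont=57.6316 V=57.7568[EX]; j=2 S=79.5056 intr=45.9344 cont=45.8232 V=45.9344[EX]; j=3 S=93.3930 intr=32.0470 cont=32.0712 V=32.0712[hold]; j=4 S=109.7062 intr=15.7338 cont=17.6972 V=17.6972[hold]; j=5 S=128.8688 intr=0.0000 cont=6.4693 V=6.4693[hold]  S*(5)=79.5056
k=4: j=0 S=62.4486 intr=62.9914 cont=62.8601 V=62.9914[EX]; j=1 S=73.3566 intr=52.0834 cont=51.9649 V=52.0834[EX]; j=2 S=86.1700 intr=39.2700 cont=39.1784 V=39.2700[EX]; j=3 S=101.2215 intr=24.2185 cont=25.0917 V=25.0917[hold]; j=4 S=118.9021 intr=6.5379 cont=12.2573 V=12.2573[hold]  S*(4)=86.1700
k=3: j=0 S=67.6832 intr=57.7568 cont=57.6316 V=57.7568[EX]; j=1 S=79.5056 intr=45.9344 cont=45.8232 V=45.9344[EX]; j=2 S=93.3930 intr=32.0470 cont=32.3730 V=32.3730[hold]; j=3 S=109.7062 intr=15.7338 cont=18.8656 V=18.8656[hold]  S*(3)=79.5056
k=2: j=0 S=73.3566 intr=52.0834 cont=51.9649 V=52.0834[EX]; j=1 S=86.1700 intr=39.2700 cont=39.3238 V=39.3238[hold]; j=2 S=101.2215 intr=24.2185 cont=25.8106 V=25.8106[hold]  S*(2)=73.3566
k=1: j=0 S=79.5056 intr=45.9344 cont=45.8492 V=45.9344[EX]; j=1 S=93.3930 intr=32.0470 cont=32.7473 V=32.7473[hold]  S*(1)=79.5056
k=0: j=0 S=86.1700 intr=39.2700 cont=39.5042 V=39.5042[hold]  S*(0)=-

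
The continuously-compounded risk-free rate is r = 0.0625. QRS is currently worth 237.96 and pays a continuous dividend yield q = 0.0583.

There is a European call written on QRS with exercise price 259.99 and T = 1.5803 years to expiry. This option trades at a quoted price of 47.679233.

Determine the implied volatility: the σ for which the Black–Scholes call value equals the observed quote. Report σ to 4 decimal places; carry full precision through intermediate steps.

sigma = 0.5062

At σ = 0.5062 the Black–Scholes value reproduces the quote:
σ√T = 0.5062·√1.5803 = 0.636344
d₁ = (ln(S/K) + (r−q+σ²/2)T) / (σ√T) = (ln(237.96/259.99) + (0.0625−0.0583+0.5062²/2)·1.5803) / 0.636344 = (-0.088541 + 0.209104) / 0.636344 = 0.189463
d₂ = d₁ − σ√T = 0.189463 − 0.636344 = -0.446881
e^{−rT} = 0.905952
e^{−qT} = 0.911985
N(d₁) = 0.575135,  N(d₂) = 0.327480
V = S·e^{−qT}·N(d₁) − K·e^{−rT}·N(d₂) = 124.813485 − 77.134253 = 47.679233 (the observed quote) — the price is monotone increasing in volatility, hence this σ is the only solution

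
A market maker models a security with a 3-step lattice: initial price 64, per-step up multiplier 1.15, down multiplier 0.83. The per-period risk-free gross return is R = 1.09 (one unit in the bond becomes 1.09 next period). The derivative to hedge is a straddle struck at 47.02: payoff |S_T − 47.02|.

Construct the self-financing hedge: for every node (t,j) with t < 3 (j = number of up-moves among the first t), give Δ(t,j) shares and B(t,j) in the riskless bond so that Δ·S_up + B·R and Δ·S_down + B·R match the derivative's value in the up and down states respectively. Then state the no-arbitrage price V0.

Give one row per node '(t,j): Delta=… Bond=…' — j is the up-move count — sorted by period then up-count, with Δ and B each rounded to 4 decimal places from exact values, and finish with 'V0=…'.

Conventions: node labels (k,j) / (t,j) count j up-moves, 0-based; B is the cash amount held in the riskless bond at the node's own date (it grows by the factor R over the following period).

No-arbitrage ⇒ martingale measure with p* = (R−d)/(u−d) = 0.8125.
Payoffs at expiry: V(3,0)=10.4256, V(3,1)=3.6830, V(3,2)=23.2312, V(3,3)=50.3160
  t=2,j=0: stock 44.0896 → up 50.7030 (V=3.6830), down 36.5944 (V=10.4256). Price 4.5388; hedge Δ=-0.4779, bond B=25.6094.
  t=2,j=1: stock 61.0880 → up 70.2512 (V=23.2312), down 50.7030 (V=3.6830). Price 17.9504; hedge Δ=1.0000, bond B=-43.1376.
  t=2,j=2: stock 84.6400 → up 97.3360 (V=50.3160), down 70.2512 (V=23.2312). Price 41.5024; hedge Δ=1.0000, bond B=-43.1376.
  t=1,j=0: stock 53.1200 → up 61.0880 (V=17.9504), down 44.0896 (V=4.5388). Price 14.1612; hedge Δ=0.7890, bond B=-27.7500.
  t=1,j=1: stock 73.6000 → up 84.6400 (V=41.5024), down 61.0880 (V=17.9504). Price 34.0242; hedge Δ=1.0000, bond B=-39.5758.
  t=0,j=0: stock 64.0000 → up 73.6000 (V=34.0242), down 53.1200 (V=14.1612). Price 27.7981; hedge Δ=0.9699, bond B=-34.2738.
Sanity check at the root: Δ(0,0)·S0 + B(0,0) reproduces V0 = 27.7981.

(0,0): Delta=0.9699 Bond=-34.2738
(1,0): Delta=0.7890 Bond=-27.7500
(1,1): Delta=1.0000 Bond=-39.5758
(2,0): Delta=-0.4779 Bond=25.6094
(2,1): Delta=1.0000 Bond=-43.1376
(2,2): Delta=1.0000 Bond=-43.1376
V0=27.7981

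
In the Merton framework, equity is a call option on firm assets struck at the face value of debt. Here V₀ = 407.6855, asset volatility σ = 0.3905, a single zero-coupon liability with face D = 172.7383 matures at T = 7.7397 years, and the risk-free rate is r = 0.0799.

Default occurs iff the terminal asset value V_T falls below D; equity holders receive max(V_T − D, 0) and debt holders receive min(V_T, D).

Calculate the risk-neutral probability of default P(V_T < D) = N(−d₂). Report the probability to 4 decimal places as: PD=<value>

PD=0.2071

With assets at 407.6855 and a single debt payment of 172.7383 at 7.7397 years:
d₁ = [ln(V₀/D) + (r + σ²/2)T] / (σ√T)
   = [ln(407.6855/172.7383) + (0.0799 + 0.5·0.3905²)·7.7397] / (0.3905·√7.7397)
   = [0.858718 + 1.208516] / 1.086383 = 1.902859
d₂ = d₁ − σ√T = 1.902859 − 1.086383 = 0.816476
risk-neutral PD = N(−d₂) = N(-0.816476) = 0.207114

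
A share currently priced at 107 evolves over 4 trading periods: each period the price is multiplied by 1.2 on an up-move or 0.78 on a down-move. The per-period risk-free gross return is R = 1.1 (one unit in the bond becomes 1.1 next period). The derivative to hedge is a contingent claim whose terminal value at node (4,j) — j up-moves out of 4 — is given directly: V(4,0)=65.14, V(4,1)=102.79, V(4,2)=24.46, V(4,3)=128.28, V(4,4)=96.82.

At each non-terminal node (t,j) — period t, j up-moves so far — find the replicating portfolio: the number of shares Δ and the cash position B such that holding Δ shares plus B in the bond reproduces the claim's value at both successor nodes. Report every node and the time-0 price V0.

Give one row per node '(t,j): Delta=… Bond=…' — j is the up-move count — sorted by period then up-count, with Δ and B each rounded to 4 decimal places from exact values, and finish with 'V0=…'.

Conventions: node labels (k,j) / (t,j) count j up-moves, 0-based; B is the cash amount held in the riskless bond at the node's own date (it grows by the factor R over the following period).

(0,0): Delta=0.3259 Bond=30.6513
(1,0): Delta=0.8012 Bond=-5.9546
(1,1): Delta=0.2293 Bond=46.1137
(2,0): Delta=-1.6863 Bond=155.3819
(2,1): Delta=1.3065 Bond=-57.1538
(2,2): Delta=0.0105 Bond=84.4372
(3,0): Delta=1.7654 Bond=-4.3468
(3,1): Delta=-2.3874 Bond=225.6909
(3,2): Delta=2.0568 Bond=-153.0442
(3,3): Delta=-0.4051 Bond=169.7325
V0=65.5202

Under the risk-neutral measure, an up-move has probability p* = (R−d)/(u−d) = 0.7619 and values discount at R = 1.1.
Expiry values: V(4,0)=65.1400, V(4,1)=102.7900, V(4,2)=24.4600, V(4,3)=128.2800, V(4,4)=96.8200
Node (3,0) S=50.7771: V=(p*·102.7900+(1−p*)·65.1400)/1.1=85.2961; Δ=(102.7900−65.1400)/(60.9325−39.6061)=1.7654; B=V−Δ·S=-4.3468
Node (3,1) S=78.1186: V=(p*·24.4600+(1−p*)·102.7900)/1.1=39.1909; Δ=(24.4600−102.7900)/(93.7423−60.9325)=-2.3874; B=V−Δ·S=225.6909
Node (3,2) S=120.1824: V=(p*·128.2800+(1−p*)·24.4600)/1.1=94.1463; Δ=(128.2800−24.4600)/(144.2189−93.7423)=2.0568; B=V−Δ·S=-153.0442
Node (3,3) S=184.8960: V=(p*·96.8200+(1−p*)·128.2800)/1.1=94.8277; Δ=(96.8200−128.2800)/(221.8752−144.2189)=-0.4051; B=V−Δ·S=169.7325
Node (2,0) S=65.0988: V=(p*·39.1909+(1−p*)·85.2961)/1.1=45.6076; Δ=(39.1909−85.2961)/(78.1186−50.7771)=-1.6863; B=V−Δ·S=155.3819
Node (2,1) S=100.1520: V=(p*·94.1463+(1−p*)·39.1909)/1.1=73.6925; Δ=(94.1463−39.1909)/(120.1824−78.1186)=1.3065; B=V−Δ·S=-57.1538
Node (2,2) S=154.0800: V=(p*·94.8277+(1−p*)·94.1463)/1.1=86.0595; Δ=(94.8277−94.1463)/(184.8960−120.1824)=0.0105; B=V−Δ·S=84.4372
Node (1,0) S=83.4600: V=(p*·73.6925+(1−p*)·45.6076)/1.1=60.9142; Δ=(73.6925−45.6076)/(100.1520−65.0988)=0.8012; B=V−Δ·S=-5.9546
Node (1,1) S=128.4000: V=(p*·86.0595+(1−p*)·73.6925)/1.1=75.5591; Δ=(86.0595−73.6925)/(154.0800−100.1520)=0.2293; B=V−Δ·S=46.1137
Node (0,0) S=107.0000: V=(p*·75.5591+(1−p*)·60.9142)/1.1=65.5202; Δ=(75.5591−60.9142)/(128.4000−83.4600)=0.3259; B=V−Δ·S=30.6513
Check: Δ(0,0)·S0 + B(0,0) = 65.5202 = V0.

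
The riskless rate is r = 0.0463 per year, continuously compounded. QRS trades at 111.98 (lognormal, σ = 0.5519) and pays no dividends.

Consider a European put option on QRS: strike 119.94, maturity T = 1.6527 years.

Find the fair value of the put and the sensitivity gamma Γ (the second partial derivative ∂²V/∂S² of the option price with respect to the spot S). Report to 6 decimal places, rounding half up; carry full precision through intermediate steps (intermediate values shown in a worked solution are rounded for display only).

price = 30.486524
Γ = 0.004696

σ√T = 0.5519·√1.6527 = 0.709508
d₁ = (ln(S/K) + (r+σ²/2)T) / (σ√T) = (ln(111.98/119.94) + (0.0463+0.5519²/2)·1.6527) / 0.709508 = (-0.068671 + 0.328221) / 0.709508 = 0.365816
d₂ = d₁ − σ√T = 0.365816 − 0.709508 = -0.343692
e^{−rT} = 0.926334
N(−d₁) = 0.357251,  N(−d₂) = 0.634461
Put price V = K·e^{−rT}·N(−d₂) − S·N(−d₁) = 70.491503 − 40.004979 = 30.486524
φ(d₁) = (1/√(2π))·e^{−d₁²/2} = 0.373122
Γ = φ(d₁) / (S·σ·√T) = 0.004696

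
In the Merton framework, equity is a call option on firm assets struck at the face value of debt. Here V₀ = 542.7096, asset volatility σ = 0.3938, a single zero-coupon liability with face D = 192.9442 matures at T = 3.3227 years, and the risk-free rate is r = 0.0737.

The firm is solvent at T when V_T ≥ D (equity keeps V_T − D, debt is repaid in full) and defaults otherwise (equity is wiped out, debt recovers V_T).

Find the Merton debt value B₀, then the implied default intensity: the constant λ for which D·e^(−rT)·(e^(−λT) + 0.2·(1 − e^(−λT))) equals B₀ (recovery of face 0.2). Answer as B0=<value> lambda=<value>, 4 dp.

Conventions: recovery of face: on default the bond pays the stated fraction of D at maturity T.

With assets at 542.7096 and a single debt payment of 192.9442 at 3.3227 years:
d₁ = [ln(V₀/D) + (r + σ²/2)T] / (σ√T)
   = [ln(542.7096/192.9442) + (0.0737 + 0.5·0.3938²)·3.3227] / (0.3938·√3.3227)
   = [1.034173 + 0.502523] / 0.717829 = 2.140753
d₂ = d₁ − σ√T = 2.140753 − 0.717829 = 1.422924
N(d₁) = 0.983853,  N(d₂) = 0.922621,  e^(−rT) = 0.782796
E₀ = V₀·N(d₁) − D·e^(−rT)·N(d₂)
   = 542.7096·0.983853 − 192.9442·0.782796·0.922621 = 394.597543
B₀ = V₀ − E₀ = 542.7096 − 394.597543 = 148.112057
e^(−λT) = (B₀·e^(rT)/D − 0.2)/(1 − 0.2) = (148.1121·1.277472/192.9442 − 0.2)/0.8 = 0.97580152
λ = −ln(0.97580152)/3.3227 = 0.007372

B0=148.1121 lambda=0.0074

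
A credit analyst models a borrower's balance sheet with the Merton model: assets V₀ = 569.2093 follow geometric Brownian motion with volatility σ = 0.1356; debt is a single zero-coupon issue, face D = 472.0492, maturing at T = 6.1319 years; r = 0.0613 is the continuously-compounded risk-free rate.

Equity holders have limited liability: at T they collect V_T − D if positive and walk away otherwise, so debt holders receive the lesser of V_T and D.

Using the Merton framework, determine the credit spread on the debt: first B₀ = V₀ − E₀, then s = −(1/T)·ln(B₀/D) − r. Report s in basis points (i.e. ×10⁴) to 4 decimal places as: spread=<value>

spread=13.9506

Apply the equity-as-call identities (strike 472.0492, horizon 6.1319 years):
d₁ = [ln(V₀/D) + (r + σ²/2)T] / (σ√T)
   = [ln(569.2093/472.0492) + (0.0613 + 0.5·0.1356²)·6.1319] / (0.1356·√6.1319)
   = [0.187165 + 0.432260] / 0.335782 = 1.844725
d₂ = d₁ − σ√T = 1.844725 − 0.335782 = 1.508943
N(d₁) = 0.967461,  N(d₂) = 0.934343,  e^(−rT) = 0.686681
E₀ = V₀·N(d₁) − D·e^(−rT)·N(d₂)
   = 569.2093·0.967461 − 472.0492·0.686681·0.934343 = 247.823143
B₀ = V₀ − E₀ = 569.2093 − 247.823143 = 321.386157
spread = −(1/T)·ln(B₀/D) − r = −(1/6.1319)·ln(321.386157/472.0492) − 0.0613 = 0.00139506
in basis points: 0.00139506 × 10⁴ = 13.9506 bp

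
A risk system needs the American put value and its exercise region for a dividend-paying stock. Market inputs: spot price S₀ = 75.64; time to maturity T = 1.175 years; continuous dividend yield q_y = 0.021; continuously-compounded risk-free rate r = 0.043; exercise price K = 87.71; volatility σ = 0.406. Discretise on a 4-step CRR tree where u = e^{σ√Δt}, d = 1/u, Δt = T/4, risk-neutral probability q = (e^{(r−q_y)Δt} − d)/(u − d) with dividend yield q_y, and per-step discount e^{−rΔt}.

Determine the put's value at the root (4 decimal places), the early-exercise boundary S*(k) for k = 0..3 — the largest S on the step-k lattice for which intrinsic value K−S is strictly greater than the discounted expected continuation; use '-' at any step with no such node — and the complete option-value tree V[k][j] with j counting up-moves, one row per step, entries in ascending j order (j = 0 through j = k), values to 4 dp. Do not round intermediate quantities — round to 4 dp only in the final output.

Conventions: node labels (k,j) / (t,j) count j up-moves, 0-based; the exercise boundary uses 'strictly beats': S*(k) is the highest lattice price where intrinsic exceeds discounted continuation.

params: Δt=0.29375 u=1.24613 d=0.80248 q=0.45982 e^(-rΔt)=0.98745
t_4 payoffs: 56.3417 38.9996 12.0700 0.0000 0.0000
t_3: node(3,0) S=39.0892 payoff=48.6208 vs cont=47.7603 → 48.6208 [stop]  node(3,1) S=60.6997 payoff=27.0103 vs cont=26.2827 → 27.0103 [stop]  node(3,2) S=94.2577 payoff=0.0000 vs cont=6.4381 → 6.4381 [wait]  node(3,3) S=146.3682 payoff=0.0000 vs cont=0.0000 → 0.0000 [wait]  ⇒ S*(3)=60.6997
t_2: node(2,0) S=48.7104 payoff=38.9996 vs cont=38.1983 → 38.9996 [stop]  node(2,1) S=75.6400 payoff=12.0700 vs cont=17.3304 → 17.3304 [wait]  node(2,2) S=117.4578 payoff=0.0000 vs cont=3.4341 → 3.4341 [wait]  ⇒ S*(2)=48.7104
t_1: node(1,0) S=60.6997 payoff=27.0103 vs cont=28.6712 → 28.6712 [wait]  node(1,1) S=94.2577 payoff=0.0000 vs cont=10.8032 → 10.8032 [wait]  ⇒ S*(1)=-
t_0: node(0,0) S=75.6400 payoff=12.0700 vs cont=20.1984 → 20.1984 [wait]  ⇒ S*(0)=-

price = 20.1984
boundary = - - 48.7104 60.6997
tree:
20.1984
28.6712 10.8032
38.9996 17.3304 3.4341
48.6208 27.0103 6.4381 0.0000
56.3417 38.9996 12.0700 0.0000 0.0000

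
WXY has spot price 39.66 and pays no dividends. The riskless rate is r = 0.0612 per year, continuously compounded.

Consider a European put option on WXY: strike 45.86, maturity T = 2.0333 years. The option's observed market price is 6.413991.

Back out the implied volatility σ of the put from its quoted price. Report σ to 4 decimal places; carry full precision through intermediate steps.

sigma = 0.2642

At σ = 0.2642 the Black–Scholes value reproduces the quote:
σ√T = 0.2642·√2.0333 = 0.376733
d₁ = (ln(S/K) + (r+σ²/2)T) / (σ√T) = (ln(39.66/45.86) + (0.0612+0.2642²/2)·2.0333) / 0.376733 = (-0.145250 + 0.195402) / 0.376733 = 0.133123
d₂ = d₁ − σ√T = 0.133123 − 0.376733 = -0.243610
e^{−rT} = 0.882993
N(−d₁) = 0.447048,  N(−d₂) = 0.596234
V = K·e^{−rT}·N(−d₂) − S·N(−d₁) = 24.143923 − 17.729933 = 6.413991 (the observed quote) — the price is monotone increasing in volatility, hence this σ is the only solution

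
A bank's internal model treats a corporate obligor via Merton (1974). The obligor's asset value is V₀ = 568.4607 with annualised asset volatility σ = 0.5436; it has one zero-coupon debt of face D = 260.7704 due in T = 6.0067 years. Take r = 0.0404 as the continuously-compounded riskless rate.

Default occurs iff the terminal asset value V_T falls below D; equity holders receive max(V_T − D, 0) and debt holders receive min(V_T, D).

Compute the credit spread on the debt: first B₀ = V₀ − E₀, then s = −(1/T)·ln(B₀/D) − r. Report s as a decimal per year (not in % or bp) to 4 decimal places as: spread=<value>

spread=0.0477

Equity is a call on the firm's assets struck at D = 260.7704:
d₁ = [ln(V₀/D) + (r + σ²/2)T] / (σ√T)
   = [ln(568.4607/260.7704) + (0.0404 + 0.5·0.5436²)·6.0067] / (0.5436·√6.0067)
   = [0.779292 + 1.130163] / 1.332286 = 1.433217
d₂ = d₁ − σ√T = 1.433217 − 1.332286 = 0.100932
N(d₁) = 0.924102,  N(d₂) = 0.540198,  e^(−rT) = 0.784530
E₀ = V₀·N(d₁) − D·e^(−rT)·N(d₂)
   = 568.4607·0.924102 − 260.7704·0.784530·0.540198 = 414.800960
B₀ = V₀ − E₀ = 568.4607 − 414.800960 = 153.659740
spread = −(1/T)·ln(B₀/D) − r = −(1/6.0067)·ln(153.659740/260.7704) − 0.0404 = 0.04765162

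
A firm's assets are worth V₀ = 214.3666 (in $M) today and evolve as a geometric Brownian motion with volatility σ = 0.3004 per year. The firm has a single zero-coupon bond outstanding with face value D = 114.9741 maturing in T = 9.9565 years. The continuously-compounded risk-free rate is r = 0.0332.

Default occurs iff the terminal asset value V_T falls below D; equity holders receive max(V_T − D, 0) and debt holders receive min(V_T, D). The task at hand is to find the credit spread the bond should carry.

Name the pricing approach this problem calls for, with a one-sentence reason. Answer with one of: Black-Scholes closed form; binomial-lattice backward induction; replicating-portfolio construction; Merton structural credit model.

framework: Merton structural credit model

Key observation: the question is about default risk generated by asset-value dynamics against a debt face of 114.9741 — the structural framework prices exactly that.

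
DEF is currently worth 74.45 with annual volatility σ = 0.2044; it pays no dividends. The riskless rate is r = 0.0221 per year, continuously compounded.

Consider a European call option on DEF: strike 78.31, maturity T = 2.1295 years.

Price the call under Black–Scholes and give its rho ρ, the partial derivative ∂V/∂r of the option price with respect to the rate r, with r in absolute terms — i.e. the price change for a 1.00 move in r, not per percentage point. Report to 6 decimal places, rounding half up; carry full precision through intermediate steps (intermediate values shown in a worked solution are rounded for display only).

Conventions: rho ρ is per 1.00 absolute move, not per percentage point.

σ√T = 0.2044·√2.1295 = 0.298277
d₁ = (ln(S/K) + (r+σ²/2)T) / (σ√T) = (ln(74.45/78.31) + (0.0221+0.2044²/2)·2.1295) / 0.298277 = (-0.050548 + 0.091547) / 0.298277 = 0.137453
d₂ = d₁ − σ√T = 0.137453 − 0.298277 = -0.160824
e^{−rT} = 0.954028
N(d₁) = 0.554664,  N(d₂) = 0.436116
Call price V = S·N(d₁) − K·e^{−rT}·N(d₂) = 41.294698 − 32.582200 = 8.712498
ρ = K·T·e^{−rT}·N(d₂) = 69.383795

price = 8.712498
ρ = 69.383795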